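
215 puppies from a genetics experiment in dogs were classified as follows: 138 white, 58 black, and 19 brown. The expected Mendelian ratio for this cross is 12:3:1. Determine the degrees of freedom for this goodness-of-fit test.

A goodness-of-fit test with 3 phenotype classes has df = 3 − 1 = 2.

2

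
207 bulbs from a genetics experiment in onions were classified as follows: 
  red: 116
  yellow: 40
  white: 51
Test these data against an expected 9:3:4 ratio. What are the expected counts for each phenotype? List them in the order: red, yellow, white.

116.4375, 38.8125, 51.75

The 9:3:4 ratio has 16 parts, so with N = 207 the expected counts are:
  red: 207 × 9/16 = 116.4375
  yellow: 207 × 3/16 = 38.8125
  white: 207 × 4/16 = 51.75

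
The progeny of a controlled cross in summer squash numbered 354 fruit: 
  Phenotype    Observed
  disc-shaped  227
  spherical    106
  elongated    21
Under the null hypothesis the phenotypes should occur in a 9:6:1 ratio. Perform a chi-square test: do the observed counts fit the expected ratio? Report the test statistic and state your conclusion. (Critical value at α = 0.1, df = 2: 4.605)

Total ratio parts = 16. Expected numbers out of 354:
  disc-shaped: 354 × 9/16 = 199.125
  spherical: 354 × 6/16 = 132.75
  elongated: 354 × 1/16 = 22.125
χ² = Σ (O − E)² / E
  disc-shaped: (227 − 199.125)² / 199.125 = 3.9022
  spherical: (106 − 132.75)² / 132.75 = 5.3903
  elongated: (21 − 22.125)² / 22.125 = 0.0572
χ² = 3.9022 + 5.3903 + 0.0572 = 9.3497 ≈ 9.350
Degrees of freedom = 3 − 1 = 2; critical value at α = 0.1 is 4.605.
Since 9.350 > 4.605, we reject the null hypothesis — the data do not fit the 9:6:1 ratio.

9.350; not consistent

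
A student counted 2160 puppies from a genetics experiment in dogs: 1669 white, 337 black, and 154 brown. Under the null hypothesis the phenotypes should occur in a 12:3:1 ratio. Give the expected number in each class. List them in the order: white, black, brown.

1620, 405, 135

Under the 12:3:1 hypothesis (Σ ratio = 16, N = 2160):
  white: 2160 × 12/16 = 1620
  black: 2160 × 3/16 = 405
  brown: 2160 × 1/16 = 135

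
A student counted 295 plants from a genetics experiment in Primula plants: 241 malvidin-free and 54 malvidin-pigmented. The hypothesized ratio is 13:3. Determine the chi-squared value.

Total ratio parts = 16. Expected numbers out of 295:
  malvidin-free: 295 × 13/16 = 239.6875
  malvidin-pigmented: 295 × 3/16 = 55.3125
χ² = Σ (O − E)² / E
  malvidin-free: (241 − 239.6875)² / 239.6875 = 0.0072
  malvidin-pigmented: (54 − 55.3125)² / 55.3125 = 0.0311
χ² = 0.0072 + 0.0311 = 0.0383 ≈ 0.038

0.038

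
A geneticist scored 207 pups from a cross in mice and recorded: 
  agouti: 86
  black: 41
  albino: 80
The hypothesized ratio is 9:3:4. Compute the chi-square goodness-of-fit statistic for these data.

Under the 9:3:4 hypothesis (Σ ratio = 16, N = 207):
  agouti: 207 × 9/16 = 116.4375
  black: 207 × 3/16 = 38.8125
  albino: 207 × 4/16 = 51.75
χ² = Σ (O − E)² / E
  agouti: (86 − 116.4375)² / 116.4375 = 7.9566
  black: (41 − 38.8125)² / 38.8125 = 0.1233
  albino: (80 − 51.75)² / 51.75 = 15.4215
χ² = 7.9566 + 0.1233 + 15.4215 = 23.5014 ≈ 23.501

23.501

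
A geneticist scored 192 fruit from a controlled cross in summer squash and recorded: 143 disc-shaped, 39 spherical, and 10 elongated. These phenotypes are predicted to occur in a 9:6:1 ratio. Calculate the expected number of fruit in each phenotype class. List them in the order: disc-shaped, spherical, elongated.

108, 72, 12

Under the 9:6:1 hypothesis (Σ ratio = 16, N = 192):
  disc-shaped: 192 × 9/16 = 108
  spherical: 192 × 6/16 = 72
  elongated: 192 × 1/16 = 12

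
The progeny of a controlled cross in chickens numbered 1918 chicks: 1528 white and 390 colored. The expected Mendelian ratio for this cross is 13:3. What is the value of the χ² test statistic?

3.158

Total ratio parts = 16. Expected numbers out of 1918:
  white: 1918 × 13/16 = 1558.375
  colored: 1918 × 3/16 = 359.625
χ² = Σ (O − E)² / E
  white: (1528 − 1558.375)² / 1558.375 = 0.5921
  colored: (390 − 359.625)² / 359.625 = 2.5656
χ² = 0.5921 + 2.5656 = 3.1577 ≈ 3.158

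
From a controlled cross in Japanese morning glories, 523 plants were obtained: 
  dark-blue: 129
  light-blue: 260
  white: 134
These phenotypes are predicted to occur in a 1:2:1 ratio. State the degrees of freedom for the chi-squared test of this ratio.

A goodness-of-fit test with 3 phenotype classes has df = 3 − 1 = 2.

2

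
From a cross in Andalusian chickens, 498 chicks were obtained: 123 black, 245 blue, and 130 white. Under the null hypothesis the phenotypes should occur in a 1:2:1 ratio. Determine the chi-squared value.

Under the 1:2:1 hypothesis (Σ ratio = 4, N = 498):
  black: 498 × 1/4 = 124.5
  blue: 498 × 2/4 = 249
  white: 498 × 1/4 = 124.5
χ² = Σ (O − E)² / E
  black: (123 − 124.5)² / 124.5 = 0.0181
  blue: (245 − 249)² / 249 = 0.0643
  white: (130 − 124.5)² / 124.5 = 0.2430
χ² = 0.0181 + 0.0643 + 0.2430 = 0.3254 ≈ 0.325

0.325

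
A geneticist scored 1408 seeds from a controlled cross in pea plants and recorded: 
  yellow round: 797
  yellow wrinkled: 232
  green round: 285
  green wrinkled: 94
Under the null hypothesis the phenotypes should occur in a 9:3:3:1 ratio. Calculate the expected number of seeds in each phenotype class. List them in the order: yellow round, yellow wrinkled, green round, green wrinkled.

The 9:3:3:1 ratio has 16 parts, so with N = 1408 the expected counts are:
  yellow round: 1408 × 9/16 = 792
  yellow wrinkled: 1408 × 3/16 = 264
  green round: 1408 × 3/16 = 264
  green wrinkled: 1408 × 1/16 = 88

792, 264, 264, 88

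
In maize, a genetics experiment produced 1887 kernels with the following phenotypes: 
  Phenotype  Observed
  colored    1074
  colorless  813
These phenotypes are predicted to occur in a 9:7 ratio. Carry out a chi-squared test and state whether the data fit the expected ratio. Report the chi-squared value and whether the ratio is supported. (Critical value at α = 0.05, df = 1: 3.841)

0.340; consistent

Expected counts for N = 1887 under a 9:7 ratio (total parts = 16):
  colored: 1887 × 9/16 = 1061.4375
  colorless: 1887 × 7/16 = 825.5625
χ² = Σ (O − E)² / E
  colored: (1074 − 1061.4375)² / 1061.4375 = 0.1487
  colorless: (813 − 825.5625)² / 825.5625 = 0.1912
χ² = 0.1487 + 0.1912 = 0.3399 ≈ 0.340
Degrees of freedom = 2 − 1 = 1; critical value at α = 0.05 is 3.841.
Since 0.340 < 3.841, we fail to reject the null hypothesis — the data are consistent with the 9:7 ratio.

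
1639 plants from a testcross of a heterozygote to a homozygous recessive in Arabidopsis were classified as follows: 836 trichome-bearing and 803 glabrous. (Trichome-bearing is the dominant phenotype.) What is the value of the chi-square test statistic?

0.664

A testcross of a heterozygote (Aa × aa) gives a 1:1 phenotypic ratio.
The 1:1 ratio has 2 parts, so with N = 1639 the expected counts are:
  trichome-bearing: 1639 × 1/2 = 819.5
  glabrous: 1639 × 1/2 = 819.5
χ² = Σ (O − E)² / E
  trichome-bearing: (836 − 819.5)² / 819.5 = 0.3322
  glabrous: (803 − 819.5)² / 819.5 = 0.3322
χ² = 0.3322 + 0.3322 = 0.6644 ≈ 0.664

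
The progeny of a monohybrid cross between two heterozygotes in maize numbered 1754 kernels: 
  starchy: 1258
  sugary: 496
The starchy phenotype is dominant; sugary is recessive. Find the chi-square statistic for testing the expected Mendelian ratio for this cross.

10.053

For a monohybrid cross between heterozygotes with complete dominance, the expected phenotypic ratio is 3:1.
The 3:1 ratio has 4 parts, so with N = 1754 the expected counts are:
  starchy: 1754 × 3/4 = 1315.5
  sugary: 1754 × 1/4 = 438.5
χ² = Σ (O − E)² / E
  starchy: (1258 − 1315.5)² / 1315.5 = 2.5133
  sugary: (496 − 438.5)² / 438.5 = 7.5399
χ² = 2.5133 + 7.5399 = 10.0532 ≈ 10.053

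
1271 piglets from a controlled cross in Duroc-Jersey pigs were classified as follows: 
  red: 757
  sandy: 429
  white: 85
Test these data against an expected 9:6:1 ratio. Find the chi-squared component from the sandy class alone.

4.759

Expected counts for N = 1271 under a 9:6:1 ratio (total parts = 16):
  red: 1271 × 9/16 = 714.9375
  sandy: 1271 × 6/16 = 476.625
  white: 1271 × 1/16 = 79.4375
Contribution of sandy: (429 − 476.625)² / 476.625 = 4.7588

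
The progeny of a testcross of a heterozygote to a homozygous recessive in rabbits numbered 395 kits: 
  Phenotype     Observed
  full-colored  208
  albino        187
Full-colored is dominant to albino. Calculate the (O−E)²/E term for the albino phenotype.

A testcross of a heterozygote (Aa × aa) gives a 1:1 phenotypic ratio.
Expected counts for N = 395 under a 1:1 ratio (total parts = 2):
  full-colored: 395 × 1/2 = 197.5
  albino: 395 × 1/2 = 197.5
Contribution of albino: (187 − 197.5)² / 197.5 = 0.5582

0.558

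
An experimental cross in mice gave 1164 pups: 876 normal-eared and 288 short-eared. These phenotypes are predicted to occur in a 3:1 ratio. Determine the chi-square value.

Expected counts for N = 1164 under a 3:1 ratio (total parts = 4):
  normal-eared: 1164 × 3/4 = 873
  short-eared: 1164 × 1/4 = 291
χ² = Σ (O − E)² / E
  normal-eared: (876 − 873)² / 873 = 0.0103
  short-eared: (288 − 291)² / 291 = 0.0309
χ² = 0.0103 + 0.0309 = 0.0412 ≈ 0.041

0.041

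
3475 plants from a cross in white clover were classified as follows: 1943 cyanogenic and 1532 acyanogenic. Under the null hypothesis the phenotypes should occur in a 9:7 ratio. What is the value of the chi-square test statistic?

Expected counts for N = 3475 under a 9:7 ratio (total parts = 16):
  cyanogenic: 3475 × 9/16 = 1954.6875
  acyanogenic: 3475 × 7/16 = 1520.3125
χ² = Σ (O − E)² / E
  cyanogenic: (1943 − 1954.6875)² / 1954.6875 = 0.0699
  acyanogenic: (1532 − 1520.3125)² / 1520.3125 = 0.0898
χ² = 0.0699 + 0.0898 = 0.1597 ≈ 0.160

0.160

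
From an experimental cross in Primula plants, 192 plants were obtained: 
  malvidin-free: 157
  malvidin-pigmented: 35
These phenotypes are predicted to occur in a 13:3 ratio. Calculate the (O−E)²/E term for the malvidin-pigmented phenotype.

0.028

Under the 13:3 hypothesis (Σ ratio = 16, N = 192):
  malvidin-free: 192 × 13/16 = 156
  malvidin-pigmented: 192 × 3/16 = 36
Contribution of malvidin-pigmented: (35 − 36)² / 36 = 0.0278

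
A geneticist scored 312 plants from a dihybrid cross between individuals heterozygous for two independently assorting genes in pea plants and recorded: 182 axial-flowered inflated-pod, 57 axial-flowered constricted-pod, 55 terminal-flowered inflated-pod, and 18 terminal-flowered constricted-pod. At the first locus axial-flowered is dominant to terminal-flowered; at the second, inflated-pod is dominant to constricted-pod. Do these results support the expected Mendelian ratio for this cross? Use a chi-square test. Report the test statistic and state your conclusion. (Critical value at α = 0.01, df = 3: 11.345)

0.604; consistent

A dihybrid F₂ with independent assortment and complete dominance at both loci gives a 9:3:3:1 phenotypic ratio.
The 9:3:3:1 ratio has 16 parts, so with N = 312 the expected counts are:
  axial-flowered inflated-pod: 312 × 9/16 = 175.5
  axial-flowered constricted-pod: 312 × 3/16 = 58.5
  terminal-flowered inflated-pod: 312 × 3/16 = 58.5
  terminal-flowered constricted-pod: 312 × 1/16 = 19.5
χ² = Σ (O − E)² / E
  axial-flowered inflated-pod: (182 − 175.5)² / 175.5 = 0.2407
  axial-flowered constricted-pod: (57 − 58.5)² / 58.5 = 0.0385
  terminal-flowered inflated-pod: (55 − 58.5)² / 58.5 = 0.2094
  terminal-flowered constricted-pod: (18 − 19.5)² / 19.5 = 0.1154
χ² = 0.2407 + 0.0385 + 0.2094 + 0.1154 = 0.604
Degrees of freedom = 4 − 1 = 3; critical value at α = 0.01 is 11.345.
Since 0.604 < 11.345, we fail to reject the null hypothesis — the data are consistent with the 9:3:3:1 ratio.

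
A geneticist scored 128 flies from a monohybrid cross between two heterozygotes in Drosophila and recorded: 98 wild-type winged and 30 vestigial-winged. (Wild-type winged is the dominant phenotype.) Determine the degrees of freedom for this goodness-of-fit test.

For a monohybrid cross between heterozygotes with complete dominance, the expected phenotypic ratio is 3:1.
A goodness-of-fit test with 2 phenotype classes has df = 2 − 1 = 1.

1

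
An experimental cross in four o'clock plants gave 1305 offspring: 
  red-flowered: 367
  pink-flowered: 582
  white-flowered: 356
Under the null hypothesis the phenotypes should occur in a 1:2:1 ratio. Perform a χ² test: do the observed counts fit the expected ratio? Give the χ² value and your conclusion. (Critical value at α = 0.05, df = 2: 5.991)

Expected counts for N = 1305 under a 1:2:1 ratio (total parts = 4):
  red-flowered: 1305 × 1/4 = 326.25
  pink-flowered: 1305 × 2/4 = 652.5
  white-flowered: 1305 × 1/4 = 326.25
χ² = Σ (O − E)² / E
  red-flowered: (367 − 326.25)² / 326.25 = 5.0898
  pink-flowered: (582 − 652.5)² / 652.5 = 7.6172
  white-flowered: (356 − 326.25)² / 326.25 = 2.7128
χ² = 5.0898 + 7.6172 + 2.7128 = 15.4198 ≈ 15.420
Degrees of freedom = 3 − 1 = 2; critical value at α = 0.05 is 5.991.
Since 15.420 > 5.991, we reject the null hypothesis — the data do not fit the 1:2:1 ratio.

15.420; not consistent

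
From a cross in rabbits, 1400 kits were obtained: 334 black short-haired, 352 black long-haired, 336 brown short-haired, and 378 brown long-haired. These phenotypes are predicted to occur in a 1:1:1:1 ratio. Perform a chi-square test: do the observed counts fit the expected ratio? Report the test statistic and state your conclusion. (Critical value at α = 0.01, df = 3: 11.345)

The 1:1:1:1 ratio has 4 parts, so with N = 1400 the expected counts are:
  black short-haired: 1400 × 1/4 = 350
  black long-haired: 1400 × 1/4 = 350
  brown short-haired: 1400 × 1/4 = 350
  brown long-haired: 1400 × 1/4 = 350
χ² = Σ (O − E)² / E
  black short-haired: (334 − 350)² / 350 = 0.7314
  black long-haired: (352 − 350)² / 350 = 0.0114
  brown short-haired: (336 − 350)² / 350 = 0.5600
  brown long-haired: (378 − 350)² / 350 = 2.2400
χ² = 0.7314 + 0.0114 + 0.5600 + 2.2400 = 3.5428 ≈ 3.543
Degrees of freedom = 4 − 1 = 3; critical value at α = 0.01 is 11.345.
Since 3.543 < 11.345, we fail to reject the null hypothesis — the data are consistent with the 1:1:1:1 ratio.

3.543; consistent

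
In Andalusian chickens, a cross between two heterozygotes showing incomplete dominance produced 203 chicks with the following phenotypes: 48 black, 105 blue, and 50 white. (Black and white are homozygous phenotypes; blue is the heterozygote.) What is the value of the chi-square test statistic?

0.281

With incomplete dominance, a heterozygote × heterozygote cross gives a 1:2:1 phenotypic ratio.
Total ratio parts = 4. Expected numbers out of 203:
  black: 203 × 1/4 = 50.75
  blue: 203 × 2/4 = 101.5
  white: 203 × 1/4 = 50.75
χ² = Σ (O − E)² / E
  black: (48 − 50.75)² / 50.75 = 0.1490
  blue: (105 − 101.5)² / 101.5 = 0.1207
  white: (50 − 50.75)² / 50.75 = 0.0111
χ² = 0.1490 + 0.1207 + 0.0111 = 0.2808 ≈ 0.281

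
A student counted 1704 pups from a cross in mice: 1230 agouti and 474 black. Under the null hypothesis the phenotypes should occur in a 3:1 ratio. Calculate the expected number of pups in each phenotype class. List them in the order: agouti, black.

Expected counts for N = 1704 under a 3:1 ratio (total parts = 4):
  agouti: 1704 × 3/4 = 1278
  black: 1704 × 1/4 = 426

1278, 426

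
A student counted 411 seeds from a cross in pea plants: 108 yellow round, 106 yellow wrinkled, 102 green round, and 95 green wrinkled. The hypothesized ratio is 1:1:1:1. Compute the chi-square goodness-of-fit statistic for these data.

0.961

Expected counts for N = 411 under a 1:1:1:1 ratio (total parts = 4):
  yellow round: 411 × 1/4 = 102.75
  yellow wrinkled: 411 × 1/4 = 102.75
  green round: 411 × 1/4 = 102.75
  green wrinkled: 411 × 1/4 = 102.75
χ² = Σ (O − E)² / E
  yellow round: (108 − 102.75)² / 102.75 = 0.2682
  yellow wrinkled: (106 − 102.75)² / 102.75 = 0.1028
  green round: (102 − 102.75)² / 102.75 = 0.0055
  green wrinkled: (95 − 102.75)² / 102.75 = 0.5845
χ² = 0.2682 + 0.1028 + 0.0055 + 0.5845 = 0.961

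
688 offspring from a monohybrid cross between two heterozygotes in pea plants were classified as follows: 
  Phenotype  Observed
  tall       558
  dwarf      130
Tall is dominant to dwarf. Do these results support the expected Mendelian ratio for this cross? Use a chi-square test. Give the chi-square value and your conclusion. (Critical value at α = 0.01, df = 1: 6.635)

For a monohybrid cross between heterozygotes with complete dominance, the expected phenotypic ratio is 3:1.
Expected counts for N = 688 under a 3:1 ratio (total parts = 4):
  tall: 688 × 3/4 = 516
  dwarf: 688 × 1/4 = 172
χ² = Σ (O − E)² / E
  tall: (558 − 516)² / 516 = 3.4186
  dwarf: (130 − 172)² / 172 = 10.2558
χ² = 3.4186 + 10.2558 = 13.6744 ≈ 13.674
Degrees of freedom = 2 − 1 = 1; critical value at α = 0.01 is 6.635.
Since 13.674 > 6.635, we reject the null hypothesis — the data do not fit the 3:1 ratio.

13.674; not consistent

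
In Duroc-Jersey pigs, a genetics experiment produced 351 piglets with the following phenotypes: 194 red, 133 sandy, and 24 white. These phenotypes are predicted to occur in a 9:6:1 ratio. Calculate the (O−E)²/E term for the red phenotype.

0.060

The 9:6:1 ratio has 16 parts, so with N = 351 the expected counts are:
  red: 351 × 9/16 = 197.4375
  sandy: 351 × 6/16 = 131.625
  white: 351 × 1/16 = 21.9375
Contribution of red: (194 − 197.4375)² / 197.4375 = 0.0598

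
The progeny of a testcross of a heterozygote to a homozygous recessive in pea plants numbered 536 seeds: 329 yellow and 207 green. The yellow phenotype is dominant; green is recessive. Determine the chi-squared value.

A testcross of a heterozygote (Aa × aa) gives a 1:1 phenotypic ratio.
The 1:1 ratio has 2 parts, so with N = 536 the expected counts are:
  yellow: 536 × 1/2 = 268
  green: 536 × 1/2 = 268
χ² = Σ (O − E)² / E
  yellow: (329 − 268)² / 268 = 13.8843
  green: (207 − 268)² / 268 = 13.8843
χ² = 13.8843 + 13.8843 = 27.7686 ≈ 27.769

27.769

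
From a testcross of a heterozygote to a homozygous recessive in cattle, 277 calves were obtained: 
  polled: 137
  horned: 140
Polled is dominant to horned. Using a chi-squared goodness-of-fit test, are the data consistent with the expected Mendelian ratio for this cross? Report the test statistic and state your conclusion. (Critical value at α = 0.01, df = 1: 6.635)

0.032; consistent

A testcross of a heterozygote (Aa × aa) gives a 1:1 phenotypic ratio.
Under the 1:1 hypothesis (Σ ratio = 2, N = 277):
  polled: 277 × 1/2 = 138.5
  horned: 277 × 1/2 = 138.5
χ² = Σ (O − E)² / E
  polled: (137 − 138.5)² / 138.5 = 0.0162
  horned: (140 − 138.5)² / 138.5 = 0.0162
χ² = 0.0162 + 0.0162 = 0.0324 ≈ 0.032
Degrees of freedom = 2 − 1 = 1; critical value at α = 0.01 is 6.635.
Since 0.032 < 6.635, we fail to reject the null hypothesis — the data are consistent with the 1:1 ratio.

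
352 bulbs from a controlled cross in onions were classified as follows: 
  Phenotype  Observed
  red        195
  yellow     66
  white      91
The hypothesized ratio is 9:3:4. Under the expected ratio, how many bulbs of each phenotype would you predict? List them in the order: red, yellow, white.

198, 66, 88

Under the 9:3:4 hypothesis (Σ ratio = 16, N = 352):
  red: 352 × 9/16 = 198
  yellow: 352 × 3/16 = 66
  white: 352 × 4/16 = 88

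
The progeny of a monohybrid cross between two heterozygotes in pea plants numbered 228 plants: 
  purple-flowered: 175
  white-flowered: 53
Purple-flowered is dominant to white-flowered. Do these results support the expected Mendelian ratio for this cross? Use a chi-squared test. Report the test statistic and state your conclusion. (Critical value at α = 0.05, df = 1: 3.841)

0.374; consistent

For a monohybrid cross between heterozygotes with complete dominance, the expected phenotypic ratio is 3:1.
Under the 3:1 hypothesis (Σ ratio = 4, N = 228):
  purple-flowered: 228 × 3/4 = 171
  white-flowered: 228 × 1/4 = 57
χ² = Σ (O − E)² / E
  purple-flowered: (175 − 171)² / 171 = 0.0936
  white-flowered: (53 − 57)² / 57 = 0.2807
χ² = 0.0936 + 0.2807 = 0.3743 ≈ 0.374
Degrees of freedom = 2 − 1 = 1; critical value at α = 0.05 is 3.841.
Since 0.374 < 3.841, we fail to reject the null hypothesis — the data are consistent with the 3:1 ratio.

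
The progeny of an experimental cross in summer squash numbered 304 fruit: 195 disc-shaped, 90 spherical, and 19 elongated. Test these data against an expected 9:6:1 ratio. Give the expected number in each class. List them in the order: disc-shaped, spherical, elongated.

171, 114, 19

Expected counts for N = 304 under a 9:6:1 ratio (total parts = 16):
  disc-shaped: 304 × 9/16 = 171
  spherical: 304 × 6/16 = 114
  elongated: 304 × 1/16 = 19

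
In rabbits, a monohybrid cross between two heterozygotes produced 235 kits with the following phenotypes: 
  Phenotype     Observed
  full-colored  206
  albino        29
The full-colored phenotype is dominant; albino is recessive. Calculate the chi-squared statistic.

For a monohybrid cross between heterozygotes with complete dominance, the expected phenotypic ratio is 3:1.
Total ratio parts = 4. Expected numbers out of 235:
  full-colored: 235 × 3/4 = 176.25
  albino: 235 × 1/4 = 58.75
χ² = Σ (O − E)² / E
  full-colored: (206 − 176.25)² / 176.25 = 5.0216
  albino: (29 − 58.75)² / 58.75 = 15.0649
χ² = 5.0216 + 15.0649 = 20.0865 ≈ 20.087

20.087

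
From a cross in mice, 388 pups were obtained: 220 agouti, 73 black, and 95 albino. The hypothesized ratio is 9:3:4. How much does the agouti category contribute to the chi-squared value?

Under the 9:3:4 hypothesis (Σ ratio = 16, N = 388):
  agouti: 388 × 9/16 = 218.25
  black: 388 × 3/16 = 72.75
  albino: 388 × 4/16 = 97
Contribution of agouti: (220 − 218.25)² / 218.25 = 0.0140

0.014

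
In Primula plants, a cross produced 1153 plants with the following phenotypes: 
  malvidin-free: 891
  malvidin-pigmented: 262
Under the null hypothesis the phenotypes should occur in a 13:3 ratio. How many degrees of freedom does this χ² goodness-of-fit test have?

1

A goodness-of-fit test with 2 phenotype classes has df = 2 − 1 = 1.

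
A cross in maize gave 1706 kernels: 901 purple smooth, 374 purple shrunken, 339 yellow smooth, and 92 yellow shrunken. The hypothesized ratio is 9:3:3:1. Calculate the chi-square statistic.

15.889

The 9:3:3:1 ratio has 16 parts, so with N = 1706 the expected counts are:
  purple smooth: 1706 × 9/16 = 959.625
  purple shrunken: 1706 × 3/16 = 319.875
  yellow smooth: 1706 × 3/16 = 319.875
  yellow shrunken: 1706 × 1/16 = 106.625
χ² = Σ (O − E)² / E
  purple smooth: (901 − 959.625)² / 959.625 = 3.5815
  purple shrunken: (374 − 319.875)² / 319.875 = 9.1583
  yellow smooth: (339 − 319.875)² / 319.875 = 1.1435
  yellow shrunken: (92 − 106.625)² / 106.625 = 2.0060
χ² = 3.5815 + 9.1583 + 1.1435 + 2.0060 = 15.8893 ≈ 15.889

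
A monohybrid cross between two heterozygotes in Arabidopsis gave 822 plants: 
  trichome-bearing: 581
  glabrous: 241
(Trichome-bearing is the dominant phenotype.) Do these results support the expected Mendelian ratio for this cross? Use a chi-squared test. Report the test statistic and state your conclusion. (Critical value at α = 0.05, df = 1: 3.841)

8.177; not consistent

For a monohybrid cross between heterozygotes with complete dominance, the expected phenotypic ratio is 3:1.
Expected counts for N = 822 under a 3:1 ratio (total parts = 4):
  trichome-bearing: 822 × 3/4 = 616.5
  glabrous: 822 × 1/4 = 205.5
χ² = Σ (O − E)² / E
  trichome-bearing: (581 − 616.5)² / 616.5 = 2.0442
  glabrous: (241 − 205.5)² / 205.5 = 6.1326
χ² = 2.0442 + 6.1326 = 8.1768 ≈ 8.177
Degrees of freedom = 2 − 1 = 1; critical value at α = 0.05 is 3.841.
Since 8.177 > 3.841, we reject the null hypothesis — the data do not fit the 3:1 ratio.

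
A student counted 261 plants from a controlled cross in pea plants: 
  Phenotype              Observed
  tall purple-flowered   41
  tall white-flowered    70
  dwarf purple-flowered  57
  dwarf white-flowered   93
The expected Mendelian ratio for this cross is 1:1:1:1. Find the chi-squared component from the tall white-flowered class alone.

0.346

The 1:1:1:1 ratio has 4 parts, so with N = 261 the expected counts are:
  tall purple-flowered: 261 × 1/4 = 65.25
  tall white-flowered: 261 × 1/4 = 65.25
  dwarf purple-flowered: 261 × 1/4 = 65.25
  dwarf white-flowered: 261 × 1/4 = 65.25
Contribution of tall white-flowered: (70 − 65.25)² / 65.25 = 0.3458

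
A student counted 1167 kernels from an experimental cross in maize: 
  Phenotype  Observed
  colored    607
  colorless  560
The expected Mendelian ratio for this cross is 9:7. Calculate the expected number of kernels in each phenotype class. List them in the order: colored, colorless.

Expected counts for N = 1167 under a 9:7 ratio (total parts = 16):
  colored: 1167 × 9/16 = 656.4375
  colorless: 1167 × 7/16 = 510.5625

656.4375, 510.5625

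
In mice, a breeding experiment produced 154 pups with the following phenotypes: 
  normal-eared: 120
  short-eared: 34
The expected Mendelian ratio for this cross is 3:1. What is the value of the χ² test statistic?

0.701

Expected counts for N = 154 under a 3:1 ratio (total parts = 4):
  normal-eared: 154 × 3/4 = 115.5
  short-eared: 154 × 1/4 = 38.5
χ² = Σ (O − E)² / E
  normal-eared: (120 − 115.5)² / 115.5 = 0.1753
  short-eared: (34 − 38.5)² / 38.5 = 0.5260
χ² = 0.1753 + 0.5260 = 0.7013 ≈ 0.701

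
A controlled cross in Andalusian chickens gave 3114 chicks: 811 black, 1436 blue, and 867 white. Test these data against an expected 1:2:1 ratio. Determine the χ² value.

Under the 1:2:1 hypothesis (Σ ratio = 4, N = 3114):
  black: 3114 × 1/4 = 778.5
  blue: 3114 × 2/4 = 1557
  white: 3114 × 1/4 = 778.5
χ² = Σ (O − E)² / E
  black: (811 − 778.5)² / 778.5 = 1.3568
  blue: (1436 − 1557)² / 1557 = 9.4033
  white: (867 − 778.5)² / 778.5 = 10.0607
χ² = 1.3568 + 9.4033 + 10.0607 = 20.8208 ≈ 20.821

20.821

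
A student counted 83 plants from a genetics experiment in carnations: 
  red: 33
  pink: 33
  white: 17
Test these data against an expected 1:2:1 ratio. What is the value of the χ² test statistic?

Under the 1:2:1 hypothesis (Σ ratio = 4, N = 83):
  red: 83 × 1/4 = 20.75
  pink: 83 × 2/4 = 41.5
  white: 83 × 1/4 = 20.75
χ² = Σ (O − E)² / E
  red: (33 − 20.75)² / 20.75 = 7.2319
  pink: (33 − 41.5)² / 41.5 = 1.7410
  white: (17 − 20.75)² / 20.75 = 0.6777
χ² = 7.2319 + 1.7410 + 0.6777 = 9.6506 ≈ 9.651

9.651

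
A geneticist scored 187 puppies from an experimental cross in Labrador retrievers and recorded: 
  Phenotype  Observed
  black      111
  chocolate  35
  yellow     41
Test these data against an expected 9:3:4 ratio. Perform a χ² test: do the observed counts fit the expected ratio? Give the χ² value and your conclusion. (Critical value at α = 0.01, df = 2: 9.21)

1.029; consistent

Expected counts for N = 187 under a 9:3:4 ratio (total parts = 16):
  black: 187 × 9/16 = 105.1875
  chocolate: 187 × 3/16 = 35.0625
  yellow: 187 × 4/16 = 46.75
χ² = Σ (O − E)² / E
  black: (111 − 105.1875)² / 105.1875 = 0.3212
  chocolate: (35 − 35.0625)² / 35.0625 = 0.0001
  yellow: (41 − 46.75)² / 46.75 = 0.7072
χ² = 0.3212 + 0.0001 + 0.7072 = 1.0285 ≈ 1.029
Degrees of freedom = 3 − 1 = 2; critical value at α = 0.01 is 9.21.
Since 1.029 < 9.21, we fail to reject the null hypothesis — the data are consistent with the 9:3:4 ratio.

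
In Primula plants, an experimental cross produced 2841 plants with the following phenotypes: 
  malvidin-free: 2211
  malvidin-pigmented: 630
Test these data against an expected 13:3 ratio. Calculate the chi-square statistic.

Under the 13:3 hypothesis (Σ ratio = 16, N = 2841):
  malvidin-free: 2841 × 13/16 = 2308.3125
  malvidin-pigmented: 2841 × 3/16 = 532.6875
χ² = Σ (O − E)² / E
  malvidin-free: (2211 − 2308.3125)² / 2308.3125 = 4.1024
  malvidin-pigmented: (630 − 532.6875)² / 532.6875 = 17.7773
χ² = 4.1024 + 17.7773 = 21.8797 ≈ 21.880

21.880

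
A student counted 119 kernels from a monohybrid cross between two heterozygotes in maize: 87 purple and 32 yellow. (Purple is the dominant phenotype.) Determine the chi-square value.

For a monohybrid cross between heterozygotes with complete dominance, the expected phenotypic ratio is 3:1.
Expected counts for N = 119 under a 3:1 ratio (total parts = 4):
  purple: 119 × 3/4 = 89.25
  yellow: 119 × 1/4 = 29.75
χ² = Σ (O − E)² / E
  purple: (87 − 89.25)² / 89.25 = 0.0567
  yellow: (32 − 29.75)² / 29.75 = 0.1702
χ² = 0.0567 + 0.1702 = 0.2269 ≈ 0.227

0.227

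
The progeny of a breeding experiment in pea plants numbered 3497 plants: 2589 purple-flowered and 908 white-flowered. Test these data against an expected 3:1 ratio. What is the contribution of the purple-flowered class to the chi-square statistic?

0.434

The 3:1 ratio has 4 parts, so with N = 3497 the expected counts are:
  purple-flowered: 3497 × 3/4 = 2622.75
  white-flowered: 3497 × 1/4 = 874.25
Contribution of purple-flowered: (2589 − 2622.75)² / 2622.75 = 0.4343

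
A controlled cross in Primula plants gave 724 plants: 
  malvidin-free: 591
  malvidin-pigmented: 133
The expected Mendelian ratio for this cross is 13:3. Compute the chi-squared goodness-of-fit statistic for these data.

0.069

The 13:3 ratio has 16 parts, so with N = 724 the expected counts are:
  malvidin-free: 724 × 13/16 = 588.25
  malvidin-pigmented: 724 × 3/16 = 135.75
χ² = Σ (O − E)² / E
  malvidin-free: (591 − 588.25)² / 588.25 = 0.0129
  malvidin-pigmented: (133 − 135.75)² / 135.75 = 0.0557
χ² = 0.0129 + 0.0557 = 0.0686 ≈ 0.069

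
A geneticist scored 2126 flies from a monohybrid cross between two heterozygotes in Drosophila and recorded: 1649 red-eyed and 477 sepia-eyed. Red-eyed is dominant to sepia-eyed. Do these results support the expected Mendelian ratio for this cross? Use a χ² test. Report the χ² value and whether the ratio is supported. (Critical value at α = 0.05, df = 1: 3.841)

7.451; not consistent

For a monohybrid cross between heterozygotes with complete dominance, the expected phenotypic ratio is 3:1.
Under the 3:1 hypothesis (Σ ratio = 4, N = 2126):
  red-eyed: 2126 × 3/4 = 1594.5
  sepia-eyed: 2126 × 1/4 = 531.5
χ² = Σ (O − E)² / E
  red-eyed: (1649 − 1594.5)² / 1594.5 = 1.8628
  sepia-eyed: (477 − 531.5)² / 531.5 = 5.5884
χ² = 1.8628 + 5.5884 = 7.4512 ≈ 7.451
Degrees of freedom = 2 − 1 = 1; critical value at α = 0.05 is 3.841.
Since 7.451 > 3.841, we reject the null hypothesis — the data do not fit the 3:1 ratio.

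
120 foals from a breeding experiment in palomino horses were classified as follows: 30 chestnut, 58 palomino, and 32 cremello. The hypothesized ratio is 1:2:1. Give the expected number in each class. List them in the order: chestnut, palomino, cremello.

30, 60, 30

Total ratio parts = 4. Expected numbers out of 120:
  chestnut: 120 × 1/4 = 30
  palomino: 120 × 2/4 = 60
  cremello: 120 × 1/4 = 30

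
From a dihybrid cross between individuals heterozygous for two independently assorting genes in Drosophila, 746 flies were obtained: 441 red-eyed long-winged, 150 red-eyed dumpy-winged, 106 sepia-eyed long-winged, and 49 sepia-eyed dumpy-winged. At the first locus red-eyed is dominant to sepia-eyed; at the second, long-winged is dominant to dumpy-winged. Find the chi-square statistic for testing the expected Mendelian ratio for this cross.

A dihybrid F₂ with independent assortment and complete dominance at both loci gives a 9:3:3:1 phenotypic ratio.
Total ratio parts = 16. Expected numbers out of 746:
  red-eyed long-winged: 746 × 9/16 = 419.625
  red-eyed dumpy-winged: 746 × 3/16 = 139.875
  sepia-eyed long-winged: 746 × 3/16 = 139.875
  sepia-eyed dumpy-winged: 746 × 1/16 = 46.625
χ² = Σ (O − E)² / E
  red-eyed long-winged: (441 − 419.625)² / 419.625 = 1.0888
  red-eyed dumpy-winged: (150 − 139.875)² / 139.875 = 0.7329
  sepia-eyed long-winged: (106 − 139.875)² / 139.875 = 8.2039
  sepia-eyed dumpy-winged: (49 − 46.625)² / 46.625 = 0.1210
χ² = 1.0888 + 0.7329 + 8.2039 + 0.1210 = 10.1466 ≈ 10.147

10.147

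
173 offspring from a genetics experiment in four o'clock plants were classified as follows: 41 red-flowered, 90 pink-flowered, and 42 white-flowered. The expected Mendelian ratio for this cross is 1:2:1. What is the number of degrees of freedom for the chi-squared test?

2

A goodness-of-fit test with 3 phenotype classes has df = 3 − 1 = 2.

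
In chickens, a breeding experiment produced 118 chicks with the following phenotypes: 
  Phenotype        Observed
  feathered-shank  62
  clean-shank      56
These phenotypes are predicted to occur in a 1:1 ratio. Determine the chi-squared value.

0.305

Expected counts for N = 118 under a 1:1 ratio (total parts = 2):
  feathered-shank: 118 × 1/2 = 59
  clean-shank: 118 × 1/2 = 59
χ² = Σ (O − E)² / E
  feathered-shank: (62 − 59)² / 59 = 0.1525
  clean-shank: (56 − 59)² / 59 = 0.1525
χ² = 0.1525 + 0.1525 = 0.305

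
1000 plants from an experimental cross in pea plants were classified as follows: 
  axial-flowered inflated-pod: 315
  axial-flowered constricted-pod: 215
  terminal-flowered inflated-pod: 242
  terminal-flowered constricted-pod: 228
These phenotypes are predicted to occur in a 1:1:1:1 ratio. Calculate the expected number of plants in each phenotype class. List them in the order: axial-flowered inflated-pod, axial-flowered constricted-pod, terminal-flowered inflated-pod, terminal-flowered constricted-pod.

The 1:1:1:1 ratio has 4 parts, so with N = 1000 the expected counts are:
  axial-flowered inflated-pod: 1000 × 1/4 = 250
  axial-flowered constricted-pod: 1000 × 1/4 = 250
  terminal-flowered inflated-pod: 1000 × 1/4 = 250
  terminal-flowered constricted-pod: 1000 × 1/4 = 250

250, 250, 250, 250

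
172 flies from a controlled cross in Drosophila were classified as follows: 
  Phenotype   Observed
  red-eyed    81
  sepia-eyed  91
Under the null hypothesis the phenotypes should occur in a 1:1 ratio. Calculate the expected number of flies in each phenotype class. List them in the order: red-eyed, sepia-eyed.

86, 86

Expected counts for N = 172 under a 1:1 ratio (total parts = 2):
  red-eyed: 172 × 1/2 = 86
  sepia-eyed: 172 × 1/2 = 86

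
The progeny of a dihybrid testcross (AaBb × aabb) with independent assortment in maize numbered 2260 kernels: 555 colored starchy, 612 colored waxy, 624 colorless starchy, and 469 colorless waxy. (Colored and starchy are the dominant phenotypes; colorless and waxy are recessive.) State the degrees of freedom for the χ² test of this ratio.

3

A dihybrid testcross with independent assortment gives a 1:1:1:1 ratio.
A goodness-of-fit test with 4 phenotype classes has df = 4 − 1 = 3.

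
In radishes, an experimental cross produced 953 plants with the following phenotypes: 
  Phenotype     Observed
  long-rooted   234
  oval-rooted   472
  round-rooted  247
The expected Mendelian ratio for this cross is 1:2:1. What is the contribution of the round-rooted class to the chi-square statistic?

Under the 1:2:1 hypothesis (Σ ratio = 4, N = 953):
  long-rooted: 953 × 1/4 = 238.25
  oval-rooted: 953 × 2/4 = 476.5
  round-rooted: 953 × 1/4 = 238.25
Contribution of round-rooted: (247 − 238.25)² / 238.25 = 0.3214

0.321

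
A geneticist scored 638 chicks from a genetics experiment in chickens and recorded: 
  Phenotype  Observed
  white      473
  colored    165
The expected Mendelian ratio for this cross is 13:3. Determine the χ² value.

21.183

Under the 13:3 hypothesis (Σ ratio = 16, N = 638):
  white: 638 × 13/16 = 518.375
  colored: 638 × 3/16 = 119.625
χ² = Σ (O − E)² / E
  white: (473 − 518.375)² / 518.375 = 3.9718
  colored: (165 − 119.625)² / 119.625 = 17.2112
χ² = 3.9718 + 17.2112 = 21.183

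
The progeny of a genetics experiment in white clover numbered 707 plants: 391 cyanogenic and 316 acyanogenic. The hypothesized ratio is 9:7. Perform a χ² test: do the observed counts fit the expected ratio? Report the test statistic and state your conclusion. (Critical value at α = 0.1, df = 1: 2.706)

Under the 9:7 hypothesis (Σ ratio = 16, N = 707):
  cyanogenic: 707 × 9/16 = 397.6875
  acyanogenic: 707 × 7/16 = 309.3125
χ² = Σ (O − E)² / E
  cyanogenic: (391 − 397.6875)² / 397.6875 = 0.1125
  acyanogenic: (316 − 309.3125)² / 309.3125 = 0.1446
χ² = 0.1125 + 0.1446 = 0.2571 ≈ 0.257
Degrees of freedom = 2 − 1 = 1; critical value at α = 0.1 is 2.706.
Since 0.257 < 2.706, we fail to reject the null hypothesis — the data are consistent with the 9:7 ratio.

0.257; consistent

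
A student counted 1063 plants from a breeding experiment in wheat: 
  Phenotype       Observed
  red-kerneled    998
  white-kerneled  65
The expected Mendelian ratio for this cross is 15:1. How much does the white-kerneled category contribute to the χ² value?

0.031

Expected counts for N = 1063 under a 15:1 ratio (total parts = 16):
  red-kerneled: 1063 × 15/16 = 996.5625
  white-kerneled: 1063 × 1/16 = 66.4375
Contribution of white-kerneled: (65 − 66.4375)² / 66.4375 = 0.0311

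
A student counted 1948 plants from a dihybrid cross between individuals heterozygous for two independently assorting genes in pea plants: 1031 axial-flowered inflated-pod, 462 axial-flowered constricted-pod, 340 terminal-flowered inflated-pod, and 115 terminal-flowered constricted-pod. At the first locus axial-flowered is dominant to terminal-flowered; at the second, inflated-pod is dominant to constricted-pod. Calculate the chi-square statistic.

31.574

A dihybrid F₂ with independent assortment and complete dominance at both loci gives a 9:3:3:1 phenotypic ratio.
Under the 9:3:3:1 hypothesis (Σ ratio = 16, N = 1948):
  axial-flowered inflated-pod: 1948 × 9/16 = 1095.75
  axial-flowered constricted-pod: 1948 × 3/16 = 365.25
  terminal-flowered inflated-pod: 1948 × 3/16 = 365.25
  terminal-flowered constricted-pod: 1948 × 1/16 = 121.75
χ² = Σ (O − E)² / E
  axial-flowered inflated-pod: (1031 − 1095.75)² / 1095.75 = 3.8262
  axial-flowered constricted-pod: (462 − 365.25)² / 365.25 = 25.6278
  terminal-flowered inflated-pod: (340 − 365.25)² / 365.25 = 1.7456
  terminal-flowered constricted-pod: (115 − 121.75)² / 121.75 = 0.3742
χ² = 3.8262 + 25.6278 + 1.7456 + 0.3742 = 31.5738 ≈ 31.574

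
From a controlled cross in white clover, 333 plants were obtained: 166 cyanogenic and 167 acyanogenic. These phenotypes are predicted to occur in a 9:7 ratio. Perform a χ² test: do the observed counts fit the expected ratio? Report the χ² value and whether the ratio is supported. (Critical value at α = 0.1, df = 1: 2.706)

5.543; not consistent

The 9:7 ratio has 16 parts, so with N = 333 the expected counts are:
  cyanogenic: 333 × 9/16 = 187.3125
  acyanogenic: 333 × 7/16 = 145.6875
χ² = Σ (O − E)² / E
  cyanogenic: (166 − 187.3125)² / 187.3125 = 2.4249
  acyanogenic: (167 − 145.6875)² / 145.6875 = 3.1178
χ² = 2.4249 + 3.1178 = 5.5427 ≈ 5.543
Degrees of freedom = 2 − 1 = 1; critical value at α = 0.1 is 2.706.
Since 5.543 > 2.706, we reject the null hypothesis — the data do not fit the 9:7 ratio.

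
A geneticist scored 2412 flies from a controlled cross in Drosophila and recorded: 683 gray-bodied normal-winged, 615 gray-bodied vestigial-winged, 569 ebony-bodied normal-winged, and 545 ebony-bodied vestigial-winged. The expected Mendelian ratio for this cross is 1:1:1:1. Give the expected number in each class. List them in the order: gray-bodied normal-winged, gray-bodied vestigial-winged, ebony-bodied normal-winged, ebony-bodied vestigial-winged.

603, 603, 603, 603

Under the 1:1:1:1 hypothesis (Σ ratio = 4, N = 2412):
  gray-bodied normal-winged: 2412 × 1/4 = 603
  gray-bodied vestigial-winged: 2412 × 1/4 = 603
  ebony-bodied normal-winged: 2412 × 1/4 = 603
  ebony-bodied vestigial-winged: 2412 × 1/4 = 603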